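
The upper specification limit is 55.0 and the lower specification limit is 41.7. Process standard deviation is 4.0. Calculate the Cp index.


Cp = (55.0 - 41.7) / (6 * 4.0)

0.55


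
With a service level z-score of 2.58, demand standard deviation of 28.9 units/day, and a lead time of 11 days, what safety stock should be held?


Formula: SS = z * sigma_d * sqrt(LT)
sqrt(LT) = sqrt(11) = 3.3166
SS = 2.58 * 28.9 * 3.3166
SS = 247.3 units

247.3 units


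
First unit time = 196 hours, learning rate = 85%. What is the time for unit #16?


Formula: T_n = T_1 * (learning_rate)^(log2(n)) where learning_rate = rate/100
Doublings = log2(16) = 4
T_n = 196 * 0.85^4
T_n = 196 * 0.522 = 102.3 hours

102.3 hours


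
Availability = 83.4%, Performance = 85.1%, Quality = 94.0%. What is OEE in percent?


Formula: OEE = Availability * Performance * Quality / 10000
A * P = 83.4% * 85.1% / 100 = 70.97%
OEE = 70.97% * 94.0% / 100 = 66.7%

66.7%


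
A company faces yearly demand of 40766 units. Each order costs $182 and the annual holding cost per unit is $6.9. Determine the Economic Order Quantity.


Formula: EOQ = sqrt(2 * D * S / H)
Numerator: 2 * 40766 * 182 = 14838824
2DS/H = 14838824 / 6.9 = 2150554.2
EOQ = sqrt(2150554.2) = 1466.5 units

1466.5 units


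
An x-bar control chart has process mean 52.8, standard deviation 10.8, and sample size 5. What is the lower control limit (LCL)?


LCL = 52.8 - 3 * 10.8 / sqrt(5)

38.31


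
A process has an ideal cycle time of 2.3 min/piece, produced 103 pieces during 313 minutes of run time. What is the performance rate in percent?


Formula: Performance = (Ideal CT * Total Count) / Run Time * 100
Ideal output time = 2.3 * 103 = 236.9 min
Performance = 236.9 / 313 * 100 = 75.7%

75.7%


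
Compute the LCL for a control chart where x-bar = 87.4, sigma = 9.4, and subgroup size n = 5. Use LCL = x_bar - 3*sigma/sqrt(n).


LCL = 87.4 - 3 * 9.4 / sqrt(5)

74.79


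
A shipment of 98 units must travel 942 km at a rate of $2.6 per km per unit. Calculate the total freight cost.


TC = dist * cost * units = 942 * 2.6 * 98 = $240021.60

$240021.60


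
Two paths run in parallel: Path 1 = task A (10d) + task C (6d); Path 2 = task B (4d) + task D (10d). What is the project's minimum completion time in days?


Path 1 = 10 + 6 = 16 days
Path 2 = 4 + 10 = 14 days
Duration = max(16, 14) = 16 days

16 days


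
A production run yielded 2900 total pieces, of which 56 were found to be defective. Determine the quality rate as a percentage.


Formula: Quality Rate = Good Pieces / Total Pieces * 100
Good pieces = 2900 - 56 = 2844
QR = 2844 / 2900 * 100 = 98.1%

98.1%


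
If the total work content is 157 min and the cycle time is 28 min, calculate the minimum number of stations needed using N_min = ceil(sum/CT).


Formula: N_min = ceil(Sum of Task Times / Cycle Time)
N_min = ceil(157 min / 28 min) = ceil(5.6071)
N_min = 6 stations

6


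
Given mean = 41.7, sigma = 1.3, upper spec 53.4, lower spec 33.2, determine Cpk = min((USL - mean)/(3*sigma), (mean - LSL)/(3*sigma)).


Cpu = (53.4 - 41.7) / (3 * 1.3) = 3.0
Cpl = (41.7 - 33.2) / (3 * 1.3) = 2.18
Cpk = min(3.0, 2.18) = 2.18

2.18


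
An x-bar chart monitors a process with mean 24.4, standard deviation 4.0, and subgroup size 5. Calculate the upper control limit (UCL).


UCL = 24.4 + 3 * 4.0 / sqrt(5)

29.77


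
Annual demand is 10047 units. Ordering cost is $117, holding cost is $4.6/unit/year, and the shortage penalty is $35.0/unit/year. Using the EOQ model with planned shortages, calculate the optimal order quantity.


Formula: EOQ* = sqrt(2DS/H) * sqrt((H+P)/P)
Base EOQ = sqrt(2*10047*117/4.6) = 714.9 units
Correction = sqrt((4.6+35.0)/35.0) = 1.06369
EOQ* = 714.9 * 1.06369 = 760.4 units

760.4 units


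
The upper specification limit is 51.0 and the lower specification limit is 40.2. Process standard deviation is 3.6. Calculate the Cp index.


Cp = (51.0 - 40.2) / (6 * 3.6)

0.5


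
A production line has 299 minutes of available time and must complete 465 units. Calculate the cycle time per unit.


Formula: CT = Available Time / Number of Units
CT = 299 min / 465 units
CT = 0.64 min/unit

0.64 min/unit


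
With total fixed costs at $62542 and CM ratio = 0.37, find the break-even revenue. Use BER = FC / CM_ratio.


Formula: BER = Fixed Costs / Contribution Margin Ratio
BER = $62542 / 0.37
BER = $169032.43 (to the nearest cent)

$169032.43


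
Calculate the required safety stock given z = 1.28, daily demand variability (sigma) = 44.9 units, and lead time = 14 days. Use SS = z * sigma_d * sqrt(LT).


Formula: SS = z * sigma_d * sqrt(LT)
sqrt(LT) = sqrt(14) = 3.7417
SS = 1.28 * 44.9 * 3.7417
SS = 215.0 units

215.0 units


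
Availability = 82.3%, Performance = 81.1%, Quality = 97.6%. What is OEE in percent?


Formula: OEE = Availability * Performance * Quality / 10000
A * P = 82.3% * 81.1% / 100 = 66.75%
OEE = 66.75% * 97.6% / 100 = 65.1%

65.1%


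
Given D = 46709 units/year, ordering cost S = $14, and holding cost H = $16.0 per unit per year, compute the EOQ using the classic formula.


Formula: EOQ = sqrt(2 * D * S / H)
Numerator: 2 * 46709 * 14 = 1307852
2DS/H = 1307852 / 16.0 = 81740.8
EOQ = sqrt(81740.8) = 285.9 units

285.9 units


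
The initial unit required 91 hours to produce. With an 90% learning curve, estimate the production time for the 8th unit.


Formula: T_n = T_1 * (learning_rate)^(log2(n)) where learning_rate = rate/100
Doublings = log2(8) = 3
T_n = 91 * 0.9^3
T_n = 91 * 0.729 = 66.3 hours

66.3 hours


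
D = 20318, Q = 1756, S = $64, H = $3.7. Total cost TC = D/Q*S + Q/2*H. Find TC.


TC = 20318/1756 * 64 + 1756/2 * 3.7

$3989.12


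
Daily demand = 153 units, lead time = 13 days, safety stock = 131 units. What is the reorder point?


Formula: ROP = (Daily Demand * Lead Time) + Safety Stock
Demand during lead time = 153 * 13 = 1989 units
ROP = 1989 + 131 = 2120 units

2120 units


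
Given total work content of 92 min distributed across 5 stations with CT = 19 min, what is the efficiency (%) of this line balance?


Formula: Efficiency = Sum of Task Times / (N_stations * CT) * 100
Total station capacity = 5 stations * 19 min = 95 min
Efficiency = 92 / 95 * 100 = 96.8%

96.8%


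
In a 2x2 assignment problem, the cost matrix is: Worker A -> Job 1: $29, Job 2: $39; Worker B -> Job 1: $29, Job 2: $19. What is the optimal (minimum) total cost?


Option 1: A->1 + B->2 = $29 + $19 = $48
Option 2: A->2 + B->1 = $39 + $29 = $68
Min cost = min($48, $68) = $48

$48


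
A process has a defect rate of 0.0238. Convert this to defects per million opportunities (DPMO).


DPMO = defect_rate * 1000000 = 0.0238 * 1000000

23800


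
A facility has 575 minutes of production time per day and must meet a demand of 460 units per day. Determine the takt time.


Formula: Takt Time = Available Production Time / Customer Demand
Takt = 575 min/day / 460 units/day
Takt = 1.25 min/unit

1.25 min/unit


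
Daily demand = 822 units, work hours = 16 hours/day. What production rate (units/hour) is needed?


Formula: Production Rate = Daily Demand / Available Hours
Rate = 822 units/day / 16 hours/day
Rate = 51.4 units/hour

51.4 units/hour


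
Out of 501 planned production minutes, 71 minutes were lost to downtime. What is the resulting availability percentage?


Formula: Availability = (Planned Time - Downtime) / Planned Time * 100
Uptime = 501 - 71 = 430 min
Availability = 430 / 501 * 100 = 85.8%

85.8%


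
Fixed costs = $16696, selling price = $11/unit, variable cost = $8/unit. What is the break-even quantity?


Formula: BEQ = Fixed Costs / (Price - Variable Cost)
Contribution margin = $11 - $8 = $3/unit
BEQ = ceil($16696 / $3/unit) = ceil(5565.33) = 5566 units

5566 units


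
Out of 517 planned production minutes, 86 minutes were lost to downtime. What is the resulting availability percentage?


Formula: Availability = (Planned Time - Downtime) / Planned Time * 100
Uptime = 517 - 86 = 431 min
Availability = 431 / 517 * 100 = 83.4%

83.4%


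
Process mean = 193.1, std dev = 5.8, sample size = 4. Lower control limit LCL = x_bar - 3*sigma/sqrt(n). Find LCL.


LCL = 193.1 - 3 * 5.8 / sqrt(4)

184.4


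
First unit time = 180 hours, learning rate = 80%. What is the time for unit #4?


Formula: T_n = T_1 * (learning_rate)^(log2(n)) where learning_rate = rate/100
Doublings = log2(4) = 2
T_n = 180 * 0.8^2
T_n = 180 * 0.64 = 115.2 hours

115.2 hours


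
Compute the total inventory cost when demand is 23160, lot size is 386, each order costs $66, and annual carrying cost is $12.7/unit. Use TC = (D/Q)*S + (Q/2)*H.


TC = 23160/386 * 66 + 386/2 * 12.7

$6411.10


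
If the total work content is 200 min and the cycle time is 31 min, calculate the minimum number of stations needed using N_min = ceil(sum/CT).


Formula: N_min = ceil(Sum of Task Times / Cycle Time)
N_min = ceil(200 min / 31 min) = ceil(6.4516)
N_min = 7 stations

7


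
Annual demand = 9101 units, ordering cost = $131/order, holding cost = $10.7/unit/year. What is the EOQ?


Formula: EOQ = sqrt(2 * D * S / H)
Numerator: 2 * 9101 * 131 = 2384462
2DS/H = 2384462 / 10.7 = 222846.9
EOQ = sqrt(222846.9) = 472.1 units

472.1 units


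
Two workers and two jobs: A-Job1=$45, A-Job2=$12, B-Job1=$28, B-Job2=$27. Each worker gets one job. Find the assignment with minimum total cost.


Option 1: A->1 + B->2 = $45 + $27 = $72
Option 2: A->2 + B->1 = $12 + $28 = $40
Min cost = min($72, $40) = $40

$40


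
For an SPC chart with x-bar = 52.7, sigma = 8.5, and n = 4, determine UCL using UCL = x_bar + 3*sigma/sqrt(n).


UCL = 52.7 + 3 * 8.5 / sqrt(4)

65.45


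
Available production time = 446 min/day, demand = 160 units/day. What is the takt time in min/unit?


Formula: Takt Time = Available Production Time / Customer Demand
Takt = 446 min/day / 160 units/day
Takt = 2.79 min/unit

2.79 min/unit


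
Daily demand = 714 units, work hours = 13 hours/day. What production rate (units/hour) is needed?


Formula: Production Rate = Daily Demand / Available Hours
Rate = 714 units/day / 13 hours/day
Rate = 54.9 units/hour

54.9 units/hour


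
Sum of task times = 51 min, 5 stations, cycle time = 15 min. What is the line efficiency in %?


Formula: Efficiency = Sum of Task Times / (N_stations * CT) * 100
Total station capacity = 5 stations * 15 min = 75 min
Efficiency = 51 / 75 * 100 = 68.0%

68.0%


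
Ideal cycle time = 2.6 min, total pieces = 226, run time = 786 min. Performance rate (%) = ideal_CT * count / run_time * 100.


Formula: Performance = (Ideal CT * Total Count) / Run Time * 100
Ideal output time = 2.6 * 226 = 587.6 min
Performance = 587.6 / 786 * 100 = 74.8%

74.8%


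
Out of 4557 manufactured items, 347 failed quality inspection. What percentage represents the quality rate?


Formula: Quality Rate = Good Pieces / Total Pieces * 100
Good pieces = 4557 - 347 = 4210
QR = 4210 / 4557 * 100 = 92.4%

92.4%


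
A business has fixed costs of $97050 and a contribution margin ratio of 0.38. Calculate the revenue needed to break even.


Formula: BER = Fixed Costs / Contribution Margin Ratio
BER = $97050 / 0.38
BER = $255394.74 (to the nearest cent)

$255394.74


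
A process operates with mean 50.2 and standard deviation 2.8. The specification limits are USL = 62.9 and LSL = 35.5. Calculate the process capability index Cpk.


Cpu = (62.9 - 50.2) / (3 * 2.8) = 1.51
Cpl = (50.2 - 35.5) / (3 * 2.8) = 1.75
Cpk = min(1.51, 1.75) = 1.51

1.51


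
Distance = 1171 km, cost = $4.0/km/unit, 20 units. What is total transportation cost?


TC = dist * cost * units = 1171 * 4.0 * 20 = $93680.00

$93680.00


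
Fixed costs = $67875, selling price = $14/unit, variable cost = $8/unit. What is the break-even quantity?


Formula: BEQ = Fixed Costs / (Price - Variable Cost)
Contribution margin = $14 - $8 = $6/unit
BEQ = ceil($67875 / $6/unit) = ceil(11312.5) = 11313 units

11313 units


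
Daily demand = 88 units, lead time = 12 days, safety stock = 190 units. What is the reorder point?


Formula: ROP = (Daily Demand * Lead Time) + Safety Stock
Demand during lead time = 88 * 12 = 1056 units
ROP = 1056 + 190 = 1246 units

1246 units


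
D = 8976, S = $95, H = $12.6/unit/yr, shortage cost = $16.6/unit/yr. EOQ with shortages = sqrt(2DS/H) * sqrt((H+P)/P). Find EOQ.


Formula: EOQ* = sqrt(2DS/H) * sqrt((H+P)/P)
Base EOQ = sqrt(2*8976*95/12.6) = 367.9 units
Correction = sqrt((12.6+16.6)/16.6) = 1.32629
EOQ* = 367.9 * 1.32629 = 487.9 units

487.9 units


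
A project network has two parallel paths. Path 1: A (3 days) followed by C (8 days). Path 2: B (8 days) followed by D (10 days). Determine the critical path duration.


Path 1 = 3 + 8 = 11 days
Path 2 = 8 + 10 = 18 days
Duration = max(11, 18) = 18 days

18 days


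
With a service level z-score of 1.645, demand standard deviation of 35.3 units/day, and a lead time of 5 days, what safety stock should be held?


Formula: SS = z * sigma_d * sqrt(LT)
sqrt(LT) = sqrt(5) = 2.2361
SS = 1.645 * 35.3 * 2.2361
SS = 129.8 units

129.8 units


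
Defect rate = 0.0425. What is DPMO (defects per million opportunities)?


DPMO = defect_rate * 1000000 = 0.0425 * 1000000

42500


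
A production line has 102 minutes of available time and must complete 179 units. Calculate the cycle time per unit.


Formula: CT = Available Time / Number of Units
CT = 102 min / 179 units
CT = 0.57 min/unit

0.57 min/unit


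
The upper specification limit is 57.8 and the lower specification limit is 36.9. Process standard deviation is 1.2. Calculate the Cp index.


Cp = (57.8 - 36.9) / (6 * 1.2)

2.9


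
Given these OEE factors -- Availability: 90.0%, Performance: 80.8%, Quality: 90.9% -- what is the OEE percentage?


Formula: OEE = Availability * Performance * Quality / 10000
A * P = 90.0% * 80.8% / 100 = 72.72%
OEE = 72.72% * 90.9% / 100 = 66.1%

66.1%


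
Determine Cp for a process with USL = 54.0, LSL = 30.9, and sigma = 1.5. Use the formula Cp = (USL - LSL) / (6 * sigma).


Cp = (54.0 - 30.9) / (6 * 1.5)

2.57


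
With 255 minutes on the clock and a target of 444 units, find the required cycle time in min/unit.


Formula: CT = Available Time / Number of Units
CT = 255 min / 444 units
CT = 0.57 min/unit

0.57 min/unit


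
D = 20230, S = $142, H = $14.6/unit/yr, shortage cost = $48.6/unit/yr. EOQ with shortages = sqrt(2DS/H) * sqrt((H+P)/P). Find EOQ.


Formula: EOQ* = sqrt(2DS/H) * sqrt((H+P)/P)
Base EOQ = sqrt(2*20230*142/14.6) = 627.31 units
Correction = sqrt((14.6+48.6)/48.6) = 1.14036
EOQ* = 627.31 * 1.14036 = 715.4 units

715.4 units


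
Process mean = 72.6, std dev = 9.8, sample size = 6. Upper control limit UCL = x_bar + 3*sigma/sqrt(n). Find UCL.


UCL = 72.6 + 3 * 9.8 / sqrt(6)

84.6


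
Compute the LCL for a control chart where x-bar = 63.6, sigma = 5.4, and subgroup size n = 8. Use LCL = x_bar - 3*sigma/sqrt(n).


LCL = 63.6 - 3 * 5.4 / sqrt(8)

57.87


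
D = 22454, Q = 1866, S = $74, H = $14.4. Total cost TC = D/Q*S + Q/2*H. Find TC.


TC = 22454/1866 * 74 + 1866/2 * 14.4

$14325.66


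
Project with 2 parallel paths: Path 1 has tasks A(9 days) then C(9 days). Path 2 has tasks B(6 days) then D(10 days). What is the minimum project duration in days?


Path 1 = 9 + 9 = 18 days
Path 2 = 6 + 10 = 16 days
Duration = max(18, 16) = 18 days

18 days


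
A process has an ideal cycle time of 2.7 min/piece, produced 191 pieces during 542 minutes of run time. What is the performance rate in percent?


Formula: Performance = (Ideal CT * Total Count) / Run Time * 100
Ideal output time = 2.7 * 191 = 515.7 min
Performance = 515.7 / 542 * 100 = 95.1%

95.1%


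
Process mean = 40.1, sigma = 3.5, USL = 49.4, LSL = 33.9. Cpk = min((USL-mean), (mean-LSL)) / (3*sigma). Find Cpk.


Cpu = (49.4 - 40.1) / (3 * 3.5) = 0.89
Cpl = (40.1 - 33.9) / (3 * 3.5) = 0.59
Cpk = min(0.89, 0.59) = 0.59

0.59


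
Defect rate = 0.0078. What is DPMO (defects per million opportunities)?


DPMO = defect_rate * 1000000 = 0.0078 * 1000000

7800


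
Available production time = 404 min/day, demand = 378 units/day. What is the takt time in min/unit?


Formula: Takt Time = Available Production Time / Customer Demand
Takt = 404 min/day / 378 units/day
Takt = 1.07 min/unit

1.07 min/unit


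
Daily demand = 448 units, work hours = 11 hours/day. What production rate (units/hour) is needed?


Formula: Production Rate = Daily Demand / Available Hours
Rate = 448 units/day / 11 hours/day
Rate = 40.7 units/hour

40.7 units/hour


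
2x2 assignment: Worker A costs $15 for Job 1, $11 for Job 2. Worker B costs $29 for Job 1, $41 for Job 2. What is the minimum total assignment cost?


Option 1: A->1 + B->2 = $15 + $41 = $56
Option 2: A->2 + B->1 = $11 + $29 = $40
Min cost = min($56, $40) = $40

$40


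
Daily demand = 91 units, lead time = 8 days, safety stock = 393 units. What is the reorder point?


Formula: ROP = (Daily Demand * Lead Time) + Safety Stock
Demand during lead time = 91 * 8 = 728 units
ROP = 728 + 393 = 1121 units

1121 units


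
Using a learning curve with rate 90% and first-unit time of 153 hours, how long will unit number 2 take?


Formula: T_n = T_1 * (learning_rate)^(log2(n)) where learning_rate = rate/100
Doublings = log2(2) = 1
T_n = 153 * 0.9^1
T_n = 153 * 0.9 = 137.7 hours

137.7 hours


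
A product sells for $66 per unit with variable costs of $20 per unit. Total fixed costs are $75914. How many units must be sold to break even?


Formula: BEQ = Fixed Costs / (Price - Variable Cost)
Contribution margin = $66 - $20 = $46/unit
BEQ = ceil($75914 / $46/unit) = ceil(1650.3) = 1651 units

1651 units


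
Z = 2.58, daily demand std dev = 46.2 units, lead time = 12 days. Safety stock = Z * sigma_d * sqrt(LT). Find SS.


Formula: SS = z * sigma_d * sqrt(LT)
sqrt(LT) = sqrt(12) = 3.4641
SS = 2.58 * 46.2 * 3.4641
SS = 412.9 units

412.9 units


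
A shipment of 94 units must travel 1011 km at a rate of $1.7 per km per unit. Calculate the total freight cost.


TC = dist * cost * units = 1011 * 1.7 * 94 = $161557.80

$161557.80


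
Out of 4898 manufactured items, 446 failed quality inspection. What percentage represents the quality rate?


Formula: Quality Rate = Good Pieces / Total Pieces * 100
Good pieces = 4898 - 446 = 4452
QR = 4452 / 4898 * 100 = 90.9%

90.9%


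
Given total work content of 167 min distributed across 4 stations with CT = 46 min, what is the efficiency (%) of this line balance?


Formula: Efficiency = Sum of Task Times / (N_stations * CT) * 100
Total station capacity = 4 stations * 46 min = 184 min
Efficiency = 167 / 184 * 100 = 90.8%

90.8%


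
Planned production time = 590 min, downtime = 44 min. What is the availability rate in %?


Formula: Availability = (Planned Time - Downtime) / Planned Time * 100
Uptime = 590 - 44 = 546 min
Availability = 546 / 590 * 100 = 92.5%

92.5%


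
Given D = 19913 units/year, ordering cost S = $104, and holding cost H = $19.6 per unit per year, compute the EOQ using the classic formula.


Formula: EOQ = sqrt(2 * D * S / H)
Numerator: 2 * 19913 * 104 = 4141904
2DS/H = 4141904 / 19.6 = 211321.6
EOQ = sqrt(211321.6) = 459.7 units

459.7 units


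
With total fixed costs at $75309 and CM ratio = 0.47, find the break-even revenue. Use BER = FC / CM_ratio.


Formula: BER = Fixed Costs / Contribution Margin Ratio
BER = $75309 / 0.47
BER = $160231.91 (to the nearest cent)

$160231.91


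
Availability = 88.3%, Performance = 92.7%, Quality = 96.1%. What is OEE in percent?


Formula: OEE = Availability * Performance * Quality / 10000
A * P = 88.3% * 92.7% / 100 = 81.85%
OEE = 81.85% * 96.1% / 100 = 78.7%

78.7%


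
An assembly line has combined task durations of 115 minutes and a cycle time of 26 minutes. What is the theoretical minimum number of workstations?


Formula: N_min = ceil(Sum of Task Times / Cycle Time)
N_min = ceil(115 min / 26 min) = ceil(4.4231)
N_min = 5 stations

5


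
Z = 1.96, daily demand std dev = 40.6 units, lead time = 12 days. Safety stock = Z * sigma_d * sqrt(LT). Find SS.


Formula: SS = z * sigma_d * sqrt(LT)
sqrt(LT) = sqrt(12) = 3.4641
SS = 1.96 * 40.6 * 3.4641
SS = 275.7 units

275.7 units


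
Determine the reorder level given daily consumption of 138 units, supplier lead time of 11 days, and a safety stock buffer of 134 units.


Formula: ROP = (Daily Demand * Lead Time) + Safety Stock
Demand during lead time = 138 * 11 = 1518 units
ROP = 1518 + 134 = 1652 units

1652 units


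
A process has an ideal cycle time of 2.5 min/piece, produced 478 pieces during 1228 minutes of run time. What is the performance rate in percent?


Formula: Performance = (Ideal CT * Total Count) / Run Time * 100
Ideal output time = 2.5 * 478 = 1195.0 min
Performance = 1195.0 / 1228 * 100 = 97.3%

97.3%


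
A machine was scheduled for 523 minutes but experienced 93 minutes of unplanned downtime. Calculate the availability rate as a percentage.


Formula: Availability = (Planned Time - Downtime) / Planned Time * 100
Uptime = 523 - 93 = 430 min
Availability = 430 / 523 * 100 = 82.2%

82.2%


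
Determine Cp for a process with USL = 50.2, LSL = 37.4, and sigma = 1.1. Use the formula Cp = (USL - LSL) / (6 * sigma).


Cp = (50.2 - 37.4) / (6 * 1.1)

1.94


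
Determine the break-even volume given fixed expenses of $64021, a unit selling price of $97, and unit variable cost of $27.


Formula: BEQ = Fixed Costs / (Price - Variable Cost)
Contribution margin = $97 - $27 = $70/unit
BEQ = ceil($64021 / $70/unit) = ceil(914.59) = 915 units

915 units


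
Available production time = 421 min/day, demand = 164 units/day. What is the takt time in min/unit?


Formula: Takt Time = Available Production Time / Customer Demand
Takt = 421 min/day / 164 units/day
Takt = 2.57 min/unit

2.57 min/unit


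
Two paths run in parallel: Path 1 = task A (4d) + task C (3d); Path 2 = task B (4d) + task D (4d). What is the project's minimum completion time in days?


Path 1 = 4 + 3 = 7 days
Path 2 = 4 + 4 = 8 days
Duration = max(7, 8) = 8 days

8 days


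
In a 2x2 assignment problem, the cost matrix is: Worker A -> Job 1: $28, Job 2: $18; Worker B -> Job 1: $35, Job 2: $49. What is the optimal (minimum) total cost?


Option 1: A->1 + B->2 = $28 + $49 = $77
Option 2: A->2 + B->1 = $18 + $35 = $53
Min cost = min($77, $53) = $53

$53


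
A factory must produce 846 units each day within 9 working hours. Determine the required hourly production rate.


Formula: Production Rate = Daily Demand / Available Hours
Rate = 846 units/day / 9 hours/day
Rate = 94.0 units/hour

94.0 units/hour


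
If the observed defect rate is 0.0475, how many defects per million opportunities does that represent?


DPMO = defect_rate * 1000000 = 0.0475 * 1000000

47500


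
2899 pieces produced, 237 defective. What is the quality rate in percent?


Formula: Quality Rate = Good Pieces / Total Pieces * 100
Good pieces = 2899 - 237 = 2662
QR = 2662 / 2899 * 100 = 91.8%

91.8%


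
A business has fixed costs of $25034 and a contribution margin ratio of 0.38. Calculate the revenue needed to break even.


Formula: BER = Fixed Costs / Contribution Margin Ratio
BER = $25034 / 0.38
BER = $65878.95 (to the nearest cent)

$65878.95


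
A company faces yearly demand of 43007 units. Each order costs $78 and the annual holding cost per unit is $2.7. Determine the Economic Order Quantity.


Formula: EOQ = sqrt(2 * D * S / H)
Numerator: 2 * 43007 * 78 = 6709092
2DS/H = 6709092 / 2.7 = 2484848.9
EOQ = sqrt(2484848.9) = 1576.3 units

1576.3 units


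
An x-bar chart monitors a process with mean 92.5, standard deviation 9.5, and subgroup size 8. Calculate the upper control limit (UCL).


UCL = 92.5 + 3 * 9.5 / sqrt(8)

102.58


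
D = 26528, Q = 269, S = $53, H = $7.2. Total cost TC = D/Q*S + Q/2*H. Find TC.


TC = 26528/269 * 53 + 269/2 * 7.2

$6195.11


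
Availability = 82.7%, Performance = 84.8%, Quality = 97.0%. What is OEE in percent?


Formula: OEE = Availability * Performance * Quality / 10000
A * P = 82.7% * 84.8% / 100 = 70.13%
OEE = 70.13% * 97.0% / 100 = 68.0%

68.0%


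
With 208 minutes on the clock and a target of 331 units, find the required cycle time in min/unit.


Formula: CT = Available Time / Number of Units
CT = 208 min / 331 units
CT = 0.63 min/unit

0.63 min/unit


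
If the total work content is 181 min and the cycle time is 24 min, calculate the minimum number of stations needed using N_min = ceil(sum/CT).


Formula: N_min = ceil(Sum of Task Times / Cycle Time)
N_min = ceil(181 min / 24 min) = ceil(7.5417)
N_min = 8 stations

8


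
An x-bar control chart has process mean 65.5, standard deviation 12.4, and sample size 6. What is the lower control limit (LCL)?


LCL = 65.5 - 3 * 12.4 / sqrt(6)

50.31


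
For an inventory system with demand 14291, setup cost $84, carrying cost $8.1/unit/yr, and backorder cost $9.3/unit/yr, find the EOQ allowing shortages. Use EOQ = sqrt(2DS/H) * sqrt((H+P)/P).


Formula: EOQ* = sqrt(2DS/H) * sqrt((H+P)/P)
Base EOQ = sqrt(2*14291*84/8.1) = 544.43 units
Correction = sqrt((8.1+9.3)/9.3) = 1.36783
EOQ* = 544.43 * 1.36783 = 744.7 units

744.7 units


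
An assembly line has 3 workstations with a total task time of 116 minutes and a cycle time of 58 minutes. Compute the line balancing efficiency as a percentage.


Formula: Efficiency = Sum of Task Times / (N_stations * CT) * 100
Total station capacity = 3 stations * 58 min = 174 min
Efficiency = 116 / 174 * 100 = 66.7%

66.7%


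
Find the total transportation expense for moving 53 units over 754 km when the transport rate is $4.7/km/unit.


TC = dist * cost * units = 754 * 4.7 * 53 = $187821.40

$187821.40


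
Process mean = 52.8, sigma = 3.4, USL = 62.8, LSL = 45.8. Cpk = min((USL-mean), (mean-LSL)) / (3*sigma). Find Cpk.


Cpu = (62.8 - 52.8) / (3 * 3.4) = 0.98
Cpl = (52.8 - 45.8) / (3 * 3.4) = 0.69
Cpk = min(0.98, 0.69) = 0.69

0.69


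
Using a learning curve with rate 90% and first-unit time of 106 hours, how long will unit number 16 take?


Formula: T_n = T_1 * (learning_rate)^(log2(n)) where learning_rate = rate/100
Doublings = log2(16) = 4
T_n = 106 * 0.9^4
T_n = 106 * 0.6561 = 69.5 hours

69.5 hours


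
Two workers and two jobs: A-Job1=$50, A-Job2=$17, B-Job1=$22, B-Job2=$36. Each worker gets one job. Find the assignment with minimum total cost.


Option 1: A->1 + B->2 = $50 + $36 = $86
Option 2: A->2 + B->1 = $17 + $22 = $39
Min cost = min($86, $39) = $39

$39


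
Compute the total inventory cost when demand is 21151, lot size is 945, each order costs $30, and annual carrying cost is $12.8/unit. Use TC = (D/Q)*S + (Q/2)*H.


TC = 21151/945 * 30 + 945/2 * 12.8

$6719.46


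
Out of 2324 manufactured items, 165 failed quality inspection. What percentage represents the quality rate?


Formula: Quality Rate = Good Pieces / Total Pieces * 100
Good pieces = 2324 - 165 = 2159
QR = 2159 / 2324 * 100 = 92.9%

92.9%


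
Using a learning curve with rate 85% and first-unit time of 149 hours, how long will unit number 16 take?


Formula: T_n = T_1 * (learning_rate)^(log2(n)) where learning_rate = rate/100
Doublings = log2(16) = 4
T_n = 149 * 0.85^4
T_n = 149 * 0.522 = 77.8 hours

77.8 hours


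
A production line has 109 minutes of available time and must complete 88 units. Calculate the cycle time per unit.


Formula: CT = Available Time / Number of Units
CT = 109 min / 88 units
CT = 1.24 min/unit

1.24 min/unit


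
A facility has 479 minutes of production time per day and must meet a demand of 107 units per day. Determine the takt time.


Formula: Takt Time = Available Production Time / Customer Demand
Takt = 479 min/day / 107 units/day
Takt = 4.48 min/unit

4.48 min/unit


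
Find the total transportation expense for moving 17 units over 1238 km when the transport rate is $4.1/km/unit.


TC = dist * cost * units = 1238 * 4.1 * 17 = $86288.60

$86288.60


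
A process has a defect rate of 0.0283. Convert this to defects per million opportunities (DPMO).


DPMO = defect_rate * 1000000 = 0.0283 * 1000000

28300


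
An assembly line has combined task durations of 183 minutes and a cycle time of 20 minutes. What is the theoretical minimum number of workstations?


Formula: N_min = ceil(Sum of Task Times / Cycle Time)
N_min = ceil(183 min / 20 min) = ceil(9.15)
N_min = 10 stations

10


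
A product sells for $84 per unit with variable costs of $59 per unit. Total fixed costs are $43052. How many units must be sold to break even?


Formula: BEQ = Fixed Costs / (Price - Variable Cost)
Contribution margin = $84 - $59 = $25/unit
BEQ = ceil($43052 / $25/unit) = ceil(1722.08) = 1723 units

1723 units


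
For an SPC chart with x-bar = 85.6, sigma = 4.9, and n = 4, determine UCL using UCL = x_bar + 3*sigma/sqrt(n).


UCL = 85.6 + 3 * 4.9 / sqrt(4)

92.95


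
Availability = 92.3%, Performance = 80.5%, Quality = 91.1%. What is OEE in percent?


Formula: OEE = Availability * Performance * Quality / 10000
A * P = 92.3% * 80.5% / 100 = 74.3%
OEE = 74.3% * 91.1% / 100 = 67.7%

67.7%


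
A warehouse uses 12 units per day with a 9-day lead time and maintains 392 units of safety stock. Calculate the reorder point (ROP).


Formula: ROP = (Daily Demand * Lead Time) + Safety Stock
Demand during lead time = 12 * 9 = 108 units
ROP = 108 + 392 = 500 units

500 units


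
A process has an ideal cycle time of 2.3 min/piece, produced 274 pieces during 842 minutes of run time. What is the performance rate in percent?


Formula: Performance = (Ideal CT * Total Count) / Run Time * 100
Ideal output time = 2.3 * 274 = 630.2 min
Performance = 630.2 / 842 * 100 = 74.8%

74.8%


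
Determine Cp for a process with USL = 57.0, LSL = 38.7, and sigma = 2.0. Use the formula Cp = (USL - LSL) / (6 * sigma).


Cp = (57.0 - 38.7) / (6 * 2.0)

1.53


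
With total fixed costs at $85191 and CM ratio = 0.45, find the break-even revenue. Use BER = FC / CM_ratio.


Formula: BER = Fixed Costs / Contribution Margin Ratio
BER = $85191 / 0.45
BER = $189313.33 (to the nearest cent)

$189313.33


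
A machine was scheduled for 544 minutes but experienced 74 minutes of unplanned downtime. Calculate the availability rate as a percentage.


Formula: Availability = (Planned Time - Downtime) / Planned Time * 100
Uptime = 544 - 74 = 470 min
Availability = 470 / 544 * 100 = 86.4%

86.4%


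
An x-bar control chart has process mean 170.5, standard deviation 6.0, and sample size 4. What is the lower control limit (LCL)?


LCL = 170.5 - 3 * 6.0 / sqrt(4)

161.5


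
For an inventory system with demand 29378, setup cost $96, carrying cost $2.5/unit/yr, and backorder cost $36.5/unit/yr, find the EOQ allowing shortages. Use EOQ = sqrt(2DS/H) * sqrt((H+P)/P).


Formula: EOQ* = sqrt(2DS/H) * sqrt((H+P)/P)
Base EOQ = sqrt(2*29378*96/2.5) = 1502.08 units
Correction = sqrt((2.5+36.5)/36.5) = 1.03368
EOQ* = 1502.08 * 1.03368 = 1552.7 units

1552.7 units


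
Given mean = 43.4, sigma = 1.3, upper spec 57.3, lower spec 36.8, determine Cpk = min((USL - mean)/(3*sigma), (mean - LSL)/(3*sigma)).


Cpu = (57.3 - 43.4) / (3 * 1.3) = 3.56
Cpl = (43.4 - 36.8) / (3 * 1.3) = 1.69
Cpk = min(3.56, 1.69) = 1.69

1.69


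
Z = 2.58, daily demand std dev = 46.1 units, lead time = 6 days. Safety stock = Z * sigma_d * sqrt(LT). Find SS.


Formula: SS = z * sigma_d * sqrt(LT)
sqrt(LT) = sqrt(6) = 2.4495
SS = 2.58 * 46.1 * 2.4495
SS = 291.3 units

291.3 units


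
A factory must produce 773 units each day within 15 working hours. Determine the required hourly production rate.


Formula: Production Rate = Daily Demand / Available Hours
Rate = 773 units/day / 15 hours/day
Rate = 51.5 units/hour

51.5 units/hour


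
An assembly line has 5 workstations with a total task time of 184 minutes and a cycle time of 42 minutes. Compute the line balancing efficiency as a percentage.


Formula: Efficiency = Sum of Task Times / (N_stations * CT) * 100
Total station capacity = 5 stations * 42 min = 210 min
Efficiency = 184 / 210 * 100 = 87.6%

87.6%


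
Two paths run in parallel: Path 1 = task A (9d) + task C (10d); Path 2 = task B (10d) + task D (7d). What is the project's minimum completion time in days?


Path 1 = 9 + 10 = 19 days
Path 2 = 10 + 7 = 17 days
Duration = max(19, 17) = 19 days

19 days


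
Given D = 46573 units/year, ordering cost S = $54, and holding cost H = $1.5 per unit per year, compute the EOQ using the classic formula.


Formula: EOQ = sqrt(2 * D * S / H)
Numerator: 2 * 46573 * 54 = 5029884
2DS/H = 5029884 / 1.5 = 3353256.0
EOQ = sqrt(3353256.0) = 1831.2 units

1831.2 units


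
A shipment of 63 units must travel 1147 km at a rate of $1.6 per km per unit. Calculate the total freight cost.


TC = dist * cost * units = 1147 * 1.6 * 63 = $115617.60

$115617.60


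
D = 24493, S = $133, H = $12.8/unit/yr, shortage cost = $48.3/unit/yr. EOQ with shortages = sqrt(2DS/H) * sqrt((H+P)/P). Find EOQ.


Formula: EOQ* = sqrt(2DS/H) * sqrt((H+P)/P)
Base EOQ = sqrt(2*24493*133/12.8) = 713.44 units
Correction = sqrt((12.8+48.3)/48.3) = 1.12473
EOQ* = 713.44 * 1.12473 = 802.4 units

802.4 units


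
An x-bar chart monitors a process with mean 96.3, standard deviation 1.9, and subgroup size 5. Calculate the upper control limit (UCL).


UCL = 96.3 + 3 * 1.9 / sqrt(5)

98.85


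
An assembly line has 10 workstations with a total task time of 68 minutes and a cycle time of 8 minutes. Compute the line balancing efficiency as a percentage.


Formula: Efficiency = Sum of Task Times / (N_stations * CT) * 100
Total station capacity = 10 stations * 8 min = 80 min
Efficiency = 68 / 80 * 100 = 85.0%

85.0%


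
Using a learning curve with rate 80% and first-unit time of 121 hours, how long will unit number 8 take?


Formula: T_n = T_1 * (learning_rate)^(log2(n)) where learning_rate = rate/100
Doublings = log2(8) = 3
T_n = 121 * 0.8^3
T_n = 121 * 0.512 = 62.0 hours

62.0 hours


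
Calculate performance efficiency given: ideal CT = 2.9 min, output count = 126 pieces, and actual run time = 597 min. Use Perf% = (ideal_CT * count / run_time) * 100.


Formula: Performance = (Ideal CT * Total Count) / Run Time * 100
Ideal output time = 2.9 * 126 = 365.4 min
Performance = 365.4 / 597 * 100 = 61.2%

61.2%


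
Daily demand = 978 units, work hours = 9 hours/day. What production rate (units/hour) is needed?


Formula: Production Rate = Daily Demand / Available Hours
Rate = 978 units/day / 9 hours/day
Rate = 108.7 units/hour

108.7 units/hour


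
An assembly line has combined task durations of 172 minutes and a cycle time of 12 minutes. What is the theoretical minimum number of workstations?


Formula: N_min = ceil(Sum of Task Times / Cycle Time)
N_min = ceil(172 min / 12 min) = ceil(14.3333)
N_min = 15 stations

15


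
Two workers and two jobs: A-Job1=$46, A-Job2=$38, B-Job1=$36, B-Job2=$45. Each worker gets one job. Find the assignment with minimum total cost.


Option 1: A->1 + B->2 = $46 + $45 = $91
Option 2: A->2 + B->1 = $38 + $36 = $74
Min cost = min($91, $74) = $74

$74


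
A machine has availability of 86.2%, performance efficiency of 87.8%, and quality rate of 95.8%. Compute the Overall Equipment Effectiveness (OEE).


Formula: OEE = Availability * Performance * Quality / 10000
A * P = 86.2% * 87.8% / 100 = 75.68%
OEE = 75.68% * 95.8% / 100 = 72.5%

72.5%


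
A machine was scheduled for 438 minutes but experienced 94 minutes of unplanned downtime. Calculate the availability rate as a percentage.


Formula: Availability = (Planned Time - Downtime) / Planned Time * 100
Uptime = 438 - 94 = 344 min
Availability = 344 / 438 * 100 = 78.5%

78.5%


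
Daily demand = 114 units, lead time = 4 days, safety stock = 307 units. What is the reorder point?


Formula: ROP = (Daily Demand * Lead Time) + Safety Stock
Demand during lead time = 114 * 4 = 456 units
ROP = 456 + 307 = 763 units

763 units


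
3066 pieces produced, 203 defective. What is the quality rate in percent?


Formula: Quality Rate = Good Pieces / Total Pieces * 100
Good pieces = 3066 - 203 = 2863
QR = 2863 / 3066 * 100 = 93.4%

93.4%


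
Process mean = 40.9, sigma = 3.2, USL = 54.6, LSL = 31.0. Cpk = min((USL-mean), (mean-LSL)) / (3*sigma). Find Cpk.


Cpu = (54.6 - 40.9) / (3 * 3.2) = 1.43
Cpl = (40.9 - 31.0) / (3 * 3.2) = 1.03
Cpk = min(1.43, 1.03) = 1.03

1.03


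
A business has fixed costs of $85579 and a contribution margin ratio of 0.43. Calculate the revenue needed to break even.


Formula: BER = Fixed Costs / Contribution Margin Ratio
BER = $85579 / 0.43
BER = $199020.93 (to the nearest cent)

$199020.93


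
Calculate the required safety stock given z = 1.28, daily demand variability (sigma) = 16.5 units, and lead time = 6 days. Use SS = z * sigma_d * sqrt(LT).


Formula: SS = z * sigma_d * sqrt(LT)
sqrt(LT) = sqrt(6) = 2.4495
SS = 1.28 * 16.5 * 2.4495
SS = 51.7 units

51.7 units


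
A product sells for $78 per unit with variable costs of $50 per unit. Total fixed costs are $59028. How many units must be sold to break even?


Formula: BEQ = Fixed Costs / (Price - Variable Cost)
Contribution margin = $78 - $50 = $28/unit
BEQ = ceil($59028 / $28/unit) = ceil(2108.14) = 2109 units

2109 units


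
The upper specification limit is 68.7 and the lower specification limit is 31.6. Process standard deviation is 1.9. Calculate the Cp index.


Cp = (68.7 - 31.6) / (6 * 1.9)

3.25


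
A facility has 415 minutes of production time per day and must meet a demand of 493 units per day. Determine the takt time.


Formula: Takt Time = Available Production Time / Customer Demand
Takt = 415 min/day / 493 units/day
Takt = 0.84 min/unit

0.84 min/unit


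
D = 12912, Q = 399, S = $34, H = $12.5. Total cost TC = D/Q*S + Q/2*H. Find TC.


TC = 12912/399 * 34 + 399/2 * 12.5

$3594.02


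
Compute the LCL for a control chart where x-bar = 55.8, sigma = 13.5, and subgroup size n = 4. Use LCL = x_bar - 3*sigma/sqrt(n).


LCL = 55.8 - 3 * 13.5 / sqrt(4)

35.55


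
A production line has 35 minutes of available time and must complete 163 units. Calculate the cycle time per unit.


Formula: CT = Available Time / Number of Units
CT = 35 min / 163 units
CT = 0.21 min/unit

0.21 min/unit


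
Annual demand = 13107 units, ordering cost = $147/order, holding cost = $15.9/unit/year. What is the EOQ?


Formula: EOQ = sqrt(2 * D * S / H)
Numerator: 2 * 13107 * 147 = 3853458
2DS/H = 3853458 / 15.9 = 242355.8
EOQ = sqrt(242355.8) = 492.3 units

492.3 units


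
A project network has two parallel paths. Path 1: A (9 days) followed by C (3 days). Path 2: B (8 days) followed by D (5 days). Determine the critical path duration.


Path 1 = 9 + 3 = 12 days
Path 2 = 8 + 5 = 13 days
Duration = max(12, 13) = 13 days

13 days


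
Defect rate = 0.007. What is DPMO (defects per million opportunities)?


DPMO = defect_rate * 1000000 = 0.007 * 1000000

7000


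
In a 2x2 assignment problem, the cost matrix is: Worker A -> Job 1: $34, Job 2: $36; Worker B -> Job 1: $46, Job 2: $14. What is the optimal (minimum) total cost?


Option 1: A->1 + B->2 = $34 + $14 = $48
Option 2: A->2 + B->1 = $36 + $46 = $82
Min cost = min($48, $82) = $48

$48


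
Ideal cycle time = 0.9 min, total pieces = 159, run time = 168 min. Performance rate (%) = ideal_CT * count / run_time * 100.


Formula: Performance = (Ideal CT * Total Count) / Run Time * 100
Ideal output time = 0.9 * 159 = 143.1 min
Performance = 143.1 / 168 * 100 = 85.2%

85.2%
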